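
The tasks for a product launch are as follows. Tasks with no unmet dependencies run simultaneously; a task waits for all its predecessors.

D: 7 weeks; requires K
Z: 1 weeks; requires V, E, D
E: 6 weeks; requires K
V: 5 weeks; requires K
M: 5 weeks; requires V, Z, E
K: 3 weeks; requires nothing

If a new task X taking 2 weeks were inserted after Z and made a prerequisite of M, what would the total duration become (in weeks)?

18

Originally the product launch takes 16 weeks.
With X inserted, M now waits for max(V, Z, E, X).
New critical path: K→D→Z→X→M = 3+7+1+2+5 = 18 ⇒ 18 weeks.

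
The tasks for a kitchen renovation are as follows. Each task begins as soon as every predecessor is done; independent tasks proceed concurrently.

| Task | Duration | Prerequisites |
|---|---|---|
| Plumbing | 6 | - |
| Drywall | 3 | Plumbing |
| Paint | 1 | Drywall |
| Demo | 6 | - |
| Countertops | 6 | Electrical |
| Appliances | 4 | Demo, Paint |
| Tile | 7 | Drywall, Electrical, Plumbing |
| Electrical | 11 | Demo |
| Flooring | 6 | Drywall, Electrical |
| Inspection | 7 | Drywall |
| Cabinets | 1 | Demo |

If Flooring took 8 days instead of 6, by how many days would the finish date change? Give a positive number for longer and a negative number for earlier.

As given, the longest chain is Demo→Electrical→Tile = 6+11+7 = 24, so the finish is 24 days.
Flooring has 1 day of float (longest path through it is 23).
The binding chain switches to Demo→Electrical→Flooring = 6+11+8 = 25; finish 25 days.
Change in finish: 25 − 24 = +1 days.

1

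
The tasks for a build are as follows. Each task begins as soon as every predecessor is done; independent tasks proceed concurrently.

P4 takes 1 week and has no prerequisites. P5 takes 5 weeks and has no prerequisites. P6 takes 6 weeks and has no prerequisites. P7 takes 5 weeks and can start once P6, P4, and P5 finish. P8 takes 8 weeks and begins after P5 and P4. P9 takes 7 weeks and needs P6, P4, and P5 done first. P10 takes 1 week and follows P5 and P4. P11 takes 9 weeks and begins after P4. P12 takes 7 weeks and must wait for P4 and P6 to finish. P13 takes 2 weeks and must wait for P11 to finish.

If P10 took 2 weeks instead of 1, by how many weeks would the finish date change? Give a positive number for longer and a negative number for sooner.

Baseline: P5→P8 = 5+8 = 13 → 13 weeks.
The longest path through P10 is only 6 weeks, so P10 has float 7.
The critical path is still P5→P8; finish is now 13 weeks.
Change in finish: 13 − 13 = +0 weeks.

0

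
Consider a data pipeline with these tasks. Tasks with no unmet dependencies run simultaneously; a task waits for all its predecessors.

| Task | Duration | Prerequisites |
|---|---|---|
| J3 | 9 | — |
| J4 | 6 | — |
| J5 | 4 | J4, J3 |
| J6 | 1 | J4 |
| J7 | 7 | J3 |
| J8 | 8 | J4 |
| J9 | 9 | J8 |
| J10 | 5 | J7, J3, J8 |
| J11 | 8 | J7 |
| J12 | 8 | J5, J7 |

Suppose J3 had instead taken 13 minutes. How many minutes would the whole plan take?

28

Baseline: J3→J7→J11 = 9+7+8 = 24 → 24 minutes.
J3 is on the critical path; changing it to 13 makes that path 28 minutes.
The critical path is still J3→J7→J11; finish is now 28 minutes.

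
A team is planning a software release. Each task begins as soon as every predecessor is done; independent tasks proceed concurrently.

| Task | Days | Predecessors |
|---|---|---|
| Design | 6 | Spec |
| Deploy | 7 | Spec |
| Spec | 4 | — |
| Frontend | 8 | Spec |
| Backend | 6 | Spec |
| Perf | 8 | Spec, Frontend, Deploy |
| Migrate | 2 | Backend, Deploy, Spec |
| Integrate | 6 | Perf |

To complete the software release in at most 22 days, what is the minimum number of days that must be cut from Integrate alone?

4

Current finish: 26 days; target: 22.
Integrate is on every critical path, so each day cut from Integrate cuts the finish by one (this holds down to a finish of 21).
Need 26 − 22 = 4 days off Integrate → Integrate becomes 2 days, finish becomes 22.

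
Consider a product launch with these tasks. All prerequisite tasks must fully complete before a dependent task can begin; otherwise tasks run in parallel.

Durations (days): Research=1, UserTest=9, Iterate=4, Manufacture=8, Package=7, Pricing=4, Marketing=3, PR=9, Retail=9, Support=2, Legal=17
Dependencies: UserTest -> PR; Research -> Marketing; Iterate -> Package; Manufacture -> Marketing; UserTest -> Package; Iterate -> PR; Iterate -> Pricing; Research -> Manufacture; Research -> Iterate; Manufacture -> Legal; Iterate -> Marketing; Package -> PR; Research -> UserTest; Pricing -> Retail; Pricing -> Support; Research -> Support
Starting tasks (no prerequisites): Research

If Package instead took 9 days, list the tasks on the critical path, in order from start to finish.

The binding path is Research→UserTest→Package→PR = 1+9+7+9 = 26; finish at 26 days.
Package is on the critical path; changing it to 9 makes that path 28 days.
That remains the longest chain; total 28 days.

Research, UserTest, Package, PR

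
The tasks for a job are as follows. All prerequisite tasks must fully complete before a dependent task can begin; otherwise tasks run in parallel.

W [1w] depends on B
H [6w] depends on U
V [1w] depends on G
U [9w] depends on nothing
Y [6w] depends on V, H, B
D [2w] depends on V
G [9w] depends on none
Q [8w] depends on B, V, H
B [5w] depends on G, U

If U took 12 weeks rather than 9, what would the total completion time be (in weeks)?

26

Actual critical path: U→H→Q = 9+6+8 = 23 ⇒ 23 weeks.
U lies on that path, so at 12 weeks the path becomes 26 weeks.
That remains the longest chain; total 26 weeks.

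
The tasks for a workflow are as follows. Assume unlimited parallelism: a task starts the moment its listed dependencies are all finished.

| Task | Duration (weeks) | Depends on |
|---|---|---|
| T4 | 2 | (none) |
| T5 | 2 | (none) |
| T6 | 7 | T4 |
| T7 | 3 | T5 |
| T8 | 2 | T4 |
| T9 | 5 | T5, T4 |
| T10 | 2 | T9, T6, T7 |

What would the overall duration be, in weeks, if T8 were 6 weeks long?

11

Critical path before the change: T4→T6→T10 = 2+7+2 = 11 giving 11 weeks.
T8 has 7 weeks of float (longest path through it is 4).
The critical path is still T4→T6→T10; finish is now 11 weeks.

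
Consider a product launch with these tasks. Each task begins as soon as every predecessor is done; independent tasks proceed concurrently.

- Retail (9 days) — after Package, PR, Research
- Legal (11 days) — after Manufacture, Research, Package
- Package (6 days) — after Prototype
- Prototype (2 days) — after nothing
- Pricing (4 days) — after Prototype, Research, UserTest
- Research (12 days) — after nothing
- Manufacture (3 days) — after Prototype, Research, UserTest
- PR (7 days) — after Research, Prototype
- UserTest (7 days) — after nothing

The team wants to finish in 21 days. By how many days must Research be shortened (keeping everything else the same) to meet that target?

7

Current finish: 28 days; target: 21.
Research is on every critical path, so each day cut from Research cuts the finish by one (this holds down to a finish of 21).
Need 28 − 21 = 7 days off Research → Research becomes 5 days, finish becomes 21.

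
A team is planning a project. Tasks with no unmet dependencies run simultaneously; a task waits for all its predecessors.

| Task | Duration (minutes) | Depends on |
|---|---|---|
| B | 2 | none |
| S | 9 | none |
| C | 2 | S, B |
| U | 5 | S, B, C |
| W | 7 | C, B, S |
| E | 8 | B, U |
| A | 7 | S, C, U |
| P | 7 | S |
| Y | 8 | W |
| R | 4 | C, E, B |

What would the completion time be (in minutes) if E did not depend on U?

26

With the dependency in place, S→C→U→E→R = 9+2+5+8+4 = 28 sets the finish at 28 minutes.
Without U→E, E's earliest start moves from 16 to 2.
After: S→C→W→Y = 9+2+7+8 = 26 → 26 minutes.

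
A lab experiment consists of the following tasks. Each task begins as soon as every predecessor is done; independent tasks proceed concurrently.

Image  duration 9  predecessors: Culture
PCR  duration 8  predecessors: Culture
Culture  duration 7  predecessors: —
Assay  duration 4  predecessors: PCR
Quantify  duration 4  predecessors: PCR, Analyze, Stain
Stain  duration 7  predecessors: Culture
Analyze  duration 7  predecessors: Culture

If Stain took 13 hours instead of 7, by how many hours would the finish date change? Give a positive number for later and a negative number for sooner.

Actual critical path: Culture→PCR→Assay = 7+8+4 = 19 ⇒ 19 hours.
Stain is off the critical path — its longest chain is 18 hours, giving 1 of slack.
Now Culture→Stain→Quantify = 7+13+4 = 24 is longest, so the finish becomes 24 hours.
Change in finish: 24 − 19 = +5 hours.

5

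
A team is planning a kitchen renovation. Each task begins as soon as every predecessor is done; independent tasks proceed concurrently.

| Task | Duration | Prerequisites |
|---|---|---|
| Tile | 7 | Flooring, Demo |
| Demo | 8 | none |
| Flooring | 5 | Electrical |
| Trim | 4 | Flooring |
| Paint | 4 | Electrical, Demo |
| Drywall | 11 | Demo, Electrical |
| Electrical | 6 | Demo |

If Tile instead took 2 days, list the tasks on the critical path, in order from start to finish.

As given, the longest chain is Demo→Electrical→Flooring→Tile = 8+6+5+7 = 26, so the finish is 26 days.
Since Tile is critical, the -5 change carries straight to that chain (now 21 days).
Now Demo→Electrical→Drywall = 8+6+11 = 25 is longest, so the finish becomes 25 days.

Demo, Electrical, Drywall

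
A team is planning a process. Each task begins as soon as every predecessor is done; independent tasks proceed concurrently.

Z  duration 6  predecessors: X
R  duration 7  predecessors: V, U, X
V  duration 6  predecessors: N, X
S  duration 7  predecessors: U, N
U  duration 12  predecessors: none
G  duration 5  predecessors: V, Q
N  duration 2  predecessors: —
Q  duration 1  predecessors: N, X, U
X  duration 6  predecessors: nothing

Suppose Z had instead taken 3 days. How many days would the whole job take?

19

Critical path before the change: X→V→R = 6+6+7 = 19 giving 19 days.
Z is off the critical path — its longest chain is 12 days, giving 7 of slack.
That remains the longest chain; total 19 days.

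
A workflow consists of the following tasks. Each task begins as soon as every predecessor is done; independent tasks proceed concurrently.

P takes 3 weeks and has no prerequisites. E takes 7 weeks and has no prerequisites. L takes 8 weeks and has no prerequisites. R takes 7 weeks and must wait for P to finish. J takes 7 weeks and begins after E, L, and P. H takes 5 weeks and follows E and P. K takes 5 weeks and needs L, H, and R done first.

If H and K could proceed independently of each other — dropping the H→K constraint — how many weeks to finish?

15

Original critical path: E→H→K = 7+5+5 = 17 ⇒ 17 weeks.
Without H→K, K's earliest start moves from 12 to 10.
The longest chain is now P→R→K = 3+7+5 = 15, so the project takes 15 weeks.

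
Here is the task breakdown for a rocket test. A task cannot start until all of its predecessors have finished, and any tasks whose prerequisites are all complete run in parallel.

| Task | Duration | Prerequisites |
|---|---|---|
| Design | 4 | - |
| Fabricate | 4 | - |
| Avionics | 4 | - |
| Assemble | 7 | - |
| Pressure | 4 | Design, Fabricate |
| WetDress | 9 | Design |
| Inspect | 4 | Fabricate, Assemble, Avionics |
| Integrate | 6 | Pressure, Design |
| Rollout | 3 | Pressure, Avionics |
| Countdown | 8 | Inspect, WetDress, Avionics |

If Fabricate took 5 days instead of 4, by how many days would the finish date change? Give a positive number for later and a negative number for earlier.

The binding path is Design→WetDress→Countdown = 4+9+8 = 21; finish at 21 days.
Fabricate is off the critical path — its longest chain is 16 days, giving 5 of slack.
That remains the longest chain; total 21 days.
Change in finish: 21 − 21 = +0 days.

0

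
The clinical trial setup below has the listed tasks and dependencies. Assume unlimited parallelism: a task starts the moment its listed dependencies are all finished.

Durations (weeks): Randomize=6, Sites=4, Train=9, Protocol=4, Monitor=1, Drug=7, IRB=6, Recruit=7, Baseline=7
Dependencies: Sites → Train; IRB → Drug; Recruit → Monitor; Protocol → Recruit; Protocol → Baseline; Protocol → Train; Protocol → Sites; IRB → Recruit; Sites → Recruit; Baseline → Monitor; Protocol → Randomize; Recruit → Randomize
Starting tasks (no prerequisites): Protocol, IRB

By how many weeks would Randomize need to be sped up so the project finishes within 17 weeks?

4

Current finish: 21 weeks; target: 17.
Randomize is on every critical path, so each week cut from Randomize cuts the finish by one (this holds down to a finish of 17).
Need 21 − 17 = 4 weeks off Randomize → Randomize becomes 2 weeks, finish becomes 17.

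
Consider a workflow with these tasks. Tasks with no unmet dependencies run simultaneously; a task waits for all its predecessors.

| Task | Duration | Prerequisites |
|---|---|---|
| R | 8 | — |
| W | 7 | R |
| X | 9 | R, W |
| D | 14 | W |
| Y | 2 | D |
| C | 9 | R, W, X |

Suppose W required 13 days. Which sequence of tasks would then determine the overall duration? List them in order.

Baseline: R→W→X→C = 8+7+9+9 = 33 → 33 days.
Since W is critical, the +6 change carries straight to that chain (now 39 days).
No other chain overtakes it, so the finish is 39 days.

R, W, X, C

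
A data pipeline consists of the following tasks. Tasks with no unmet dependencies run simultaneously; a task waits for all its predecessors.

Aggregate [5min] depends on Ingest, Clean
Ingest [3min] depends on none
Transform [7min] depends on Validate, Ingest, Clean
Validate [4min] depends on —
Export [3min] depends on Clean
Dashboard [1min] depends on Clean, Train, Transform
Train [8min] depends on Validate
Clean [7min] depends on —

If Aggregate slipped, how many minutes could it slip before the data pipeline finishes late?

Clean→Transform→Dashboard = 7+7+1 = 15 sets the makespan at 15 minutes.
Aggregate finishes as early as 12 and must finish by 15.
Float = 15 − 12 = 3.

3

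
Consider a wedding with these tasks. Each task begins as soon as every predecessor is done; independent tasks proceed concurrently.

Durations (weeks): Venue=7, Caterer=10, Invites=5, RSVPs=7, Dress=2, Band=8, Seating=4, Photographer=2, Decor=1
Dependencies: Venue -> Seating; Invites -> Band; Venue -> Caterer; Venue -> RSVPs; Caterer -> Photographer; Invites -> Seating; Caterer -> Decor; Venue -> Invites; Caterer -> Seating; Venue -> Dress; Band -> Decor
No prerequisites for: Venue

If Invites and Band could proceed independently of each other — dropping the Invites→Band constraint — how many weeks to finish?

Before: longest chain Venue→Caterer→Seating = 7+10+4 = 21, finish 21.
Without Invites→Band, Band's earliest start moves from 12 to 0.
After: Venue→Caterer→Seating = 7+10+4 = 21 → 21 weeks.

21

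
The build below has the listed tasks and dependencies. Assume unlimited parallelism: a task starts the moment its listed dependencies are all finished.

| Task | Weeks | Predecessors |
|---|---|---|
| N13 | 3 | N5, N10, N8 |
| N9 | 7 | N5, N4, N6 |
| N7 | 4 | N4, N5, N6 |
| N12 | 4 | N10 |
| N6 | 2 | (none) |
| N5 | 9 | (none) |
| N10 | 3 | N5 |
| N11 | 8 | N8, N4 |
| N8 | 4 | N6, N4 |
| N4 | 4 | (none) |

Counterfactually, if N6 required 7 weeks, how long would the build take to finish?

19

Baseline: N4→N8→N11 = 4+4+8 = 16 → 16 weeks.
N6 is off the critical path — its longest chain is 14 weeks, giving 2 of slack.
The binding chain switches to N6→N8→N11 = 7+4+8 = 19; finish 19 weeks.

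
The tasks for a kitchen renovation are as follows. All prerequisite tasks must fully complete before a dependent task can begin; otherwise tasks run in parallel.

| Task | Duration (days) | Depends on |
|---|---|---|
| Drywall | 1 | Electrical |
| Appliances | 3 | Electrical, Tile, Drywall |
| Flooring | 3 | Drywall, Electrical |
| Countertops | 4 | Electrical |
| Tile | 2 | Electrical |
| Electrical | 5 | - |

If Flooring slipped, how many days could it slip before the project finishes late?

The longest chain is Electrical→Tile→Appliances = 5+2+3 = 10; overall finish 10 days.
Longest path through Flooring: 9 days (earliest finish 9, latest finish 10).
Float = 10 − 9 = 1.

1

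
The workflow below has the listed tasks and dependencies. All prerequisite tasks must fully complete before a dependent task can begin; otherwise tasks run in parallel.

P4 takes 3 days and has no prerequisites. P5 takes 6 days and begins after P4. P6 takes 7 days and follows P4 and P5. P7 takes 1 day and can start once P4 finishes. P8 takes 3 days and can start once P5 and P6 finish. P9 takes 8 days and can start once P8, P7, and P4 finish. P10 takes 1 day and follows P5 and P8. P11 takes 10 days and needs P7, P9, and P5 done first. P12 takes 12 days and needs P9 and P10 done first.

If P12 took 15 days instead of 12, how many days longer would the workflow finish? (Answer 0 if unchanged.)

3

Actual critical path: P4→P5→P6→P8→P9→P12 = 3+6+7+3+8+12 = 39 ⇒ 39 days.
Since P12 is critical, the +3 change carries straight to that chain (now 42 days).
The critical path is still P4→P5→P6→P8→P9→P12; finish is now 42 days.
Change in finish: 42 − 39 = +3 days.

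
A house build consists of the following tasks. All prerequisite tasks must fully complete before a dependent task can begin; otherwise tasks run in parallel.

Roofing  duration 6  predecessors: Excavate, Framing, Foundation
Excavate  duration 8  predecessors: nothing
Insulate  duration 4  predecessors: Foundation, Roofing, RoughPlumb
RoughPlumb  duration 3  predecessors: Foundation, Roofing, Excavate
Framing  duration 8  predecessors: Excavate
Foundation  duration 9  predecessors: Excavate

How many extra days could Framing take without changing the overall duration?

1

Critical path: Excavate→Foundation→Roofing→RoughPlumb→Insulate = 8+9+6+3+4 = 30, so the finish is 30 days.
Framing finishes as early as 16 and must finish by 17.
So Framing can slip 17 − 16 = 1 day.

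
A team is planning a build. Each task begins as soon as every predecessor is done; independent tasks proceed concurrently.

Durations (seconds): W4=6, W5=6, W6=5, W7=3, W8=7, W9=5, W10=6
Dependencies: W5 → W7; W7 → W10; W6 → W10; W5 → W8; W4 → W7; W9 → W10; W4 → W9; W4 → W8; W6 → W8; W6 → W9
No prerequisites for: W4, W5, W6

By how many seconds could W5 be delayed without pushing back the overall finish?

2

Critical path: W4→W9→W10 = 6+5+6 = 17, so the finish is 17 seconds.
W5 finishes as early as 6 and must finish by 8.
So W5 can slip 8 − 6 = 2 seconds.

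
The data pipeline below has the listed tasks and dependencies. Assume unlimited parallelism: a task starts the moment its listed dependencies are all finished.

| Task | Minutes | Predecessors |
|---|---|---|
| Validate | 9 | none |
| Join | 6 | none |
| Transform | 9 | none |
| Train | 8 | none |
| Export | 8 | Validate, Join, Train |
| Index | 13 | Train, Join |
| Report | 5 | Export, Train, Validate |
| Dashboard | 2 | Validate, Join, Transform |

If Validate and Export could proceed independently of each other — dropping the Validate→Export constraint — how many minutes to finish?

21

With the dependency in place, Validate→Export→Report = 9+8+5 = 22 sets the finish at 22 minutes.
Without Validate→Export, Export's earliest start moves from 9 to 8.
After: Train→Export→Report = 8+8+5 = 21 → 21 minutes.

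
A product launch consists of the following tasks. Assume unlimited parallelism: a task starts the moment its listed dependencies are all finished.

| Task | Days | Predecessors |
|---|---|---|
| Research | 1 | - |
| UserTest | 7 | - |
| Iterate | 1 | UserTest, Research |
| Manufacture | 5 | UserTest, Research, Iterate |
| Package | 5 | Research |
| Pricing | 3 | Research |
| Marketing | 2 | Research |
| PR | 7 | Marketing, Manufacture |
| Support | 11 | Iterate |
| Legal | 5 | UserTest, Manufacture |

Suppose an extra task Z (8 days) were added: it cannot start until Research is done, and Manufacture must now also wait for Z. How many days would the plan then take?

21

Originally the plan takes 20 days.
With Z inserted, Manufacture now waits for max(UserTest, Research, Iterate, Z).
New critical path: Research→Z→Manufacture→PR = 1+8+5+7 = 21 ⇒ 21 days.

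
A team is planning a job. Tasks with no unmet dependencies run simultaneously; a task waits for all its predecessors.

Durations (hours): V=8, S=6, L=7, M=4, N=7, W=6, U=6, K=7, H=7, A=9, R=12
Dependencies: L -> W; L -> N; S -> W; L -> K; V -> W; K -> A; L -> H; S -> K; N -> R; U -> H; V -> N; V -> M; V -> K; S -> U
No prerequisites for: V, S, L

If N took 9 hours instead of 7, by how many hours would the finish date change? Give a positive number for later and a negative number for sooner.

Actual critical path: V→N→R = 8+7+12 = 27 ⇒ 27 hours.
Since N is critical, the +2 change carries straight to that chain (now 29 hours).
That remains the longest chain; total 29 hours.
Change in finish: 29 − 27 = +2 hours.

2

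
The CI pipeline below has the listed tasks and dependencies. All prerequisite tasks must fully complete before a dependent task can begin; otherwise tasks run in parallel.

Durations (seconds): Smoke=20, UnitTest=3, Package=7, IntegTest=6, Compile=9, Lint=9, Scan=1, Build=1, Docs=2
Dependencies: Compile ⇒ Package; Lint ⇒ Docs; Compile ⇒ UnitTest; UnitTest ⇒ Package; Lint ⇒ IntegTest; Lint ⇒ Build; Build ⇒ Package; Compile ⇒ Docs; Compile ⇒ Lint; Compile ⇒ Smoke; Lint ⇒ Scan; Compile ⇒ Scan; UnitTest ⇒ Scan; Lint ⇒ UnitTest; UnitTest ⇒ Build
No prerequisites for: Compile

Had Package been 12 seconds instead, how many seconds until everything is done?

34

Actual critical path: Compile→Lint→UnitTest→Build→Package = 9+9+3+1+7 = 29 ⇒ 29 seconds.
Package lies on that path, so at 12 seconds the path becomes 34 seconds.
The critical path is still Compile→Lint→UnitTest→Build→Package; finish is now 34 seconds.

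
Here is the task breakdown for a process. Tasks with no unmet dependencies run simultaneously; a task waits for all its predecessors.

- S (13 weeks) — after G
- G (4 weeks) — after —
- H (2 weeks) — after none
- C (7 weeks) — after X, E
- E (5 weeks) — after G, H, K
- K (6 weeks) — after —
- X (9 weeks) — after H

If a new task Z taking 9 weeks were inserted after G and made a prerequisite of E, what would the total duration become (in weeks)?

25

Originally the plan takes 18 weeks.
With Z inserted, E now waits for max(G, H, K, Z).
New critical path: G→Z→E→C = 4+9+5+7 = 25 ⇒ 25 weeks.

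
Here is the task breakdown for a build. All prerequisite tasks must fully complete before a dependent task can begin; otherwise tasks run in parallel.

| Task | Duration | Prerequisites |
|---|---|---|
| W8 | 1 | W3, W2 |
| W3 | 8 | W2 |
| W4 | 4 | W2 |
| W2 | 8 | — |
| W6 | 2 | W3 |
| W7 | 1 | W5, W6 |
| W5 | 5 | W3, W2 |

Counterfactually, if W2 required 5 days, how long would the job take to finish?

19

As given, the longest chain is W2→W3→W5→W7 = 8+8+5+1 = 22, so the finish is 22 days.
W2 is on the critical path; changing it to 5 makes that path 19 days.
No other chain overtakes it, so the finish is 19 days.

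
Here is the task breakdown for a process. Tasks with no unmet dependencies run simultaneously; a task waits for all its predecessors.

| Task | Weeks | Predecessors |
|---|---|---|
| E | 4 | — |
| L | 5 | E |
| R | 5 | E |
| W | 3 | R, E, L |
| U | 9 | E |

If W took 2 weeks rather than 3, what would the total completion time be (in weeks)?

13

Critical path before the change: E→U = 4+9 = 13 giving 13 weeks.
The longest path through W is only 12 weeks, so W has float 1.
No other chain overtakes it, so the finish is 13 weeks.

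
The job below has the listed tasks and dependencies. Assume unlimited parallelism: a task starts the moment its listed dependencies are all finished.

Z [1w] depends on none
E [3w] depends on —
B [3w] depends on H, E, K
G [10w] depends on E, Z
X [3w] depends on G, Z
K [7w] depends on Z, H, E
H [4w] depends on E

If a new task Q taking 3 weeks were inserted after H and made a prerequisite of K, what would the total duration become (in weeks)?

Originally the schedule takes 17 weeks.
With Q inserted, K now waits for max(Z, H, E, Q).
New critical path: E→H→Q→K→B = 3+4+3+7+3 = 20 ⇒ 20 weeks.

20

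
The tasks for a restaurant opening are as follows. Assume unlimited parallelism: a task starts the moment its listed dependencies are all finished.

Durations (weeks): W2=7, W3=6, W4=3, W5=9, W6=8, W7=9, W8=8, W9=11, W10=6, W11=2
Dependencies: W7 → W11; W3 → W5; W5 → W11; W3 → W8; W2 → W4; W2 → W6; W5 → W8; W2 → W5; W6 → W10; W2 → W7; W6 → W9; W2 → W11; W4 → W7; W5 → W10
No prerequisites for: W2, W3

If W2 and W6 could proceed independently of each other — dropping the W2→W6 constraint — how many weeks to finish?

24

Before: longest chain W2→W6→W9 = 7+8+11 = 26, finish 26.
Without W2→W6, W6's earliest start moves from 7 to 0.
New critical path: W2→W5→W8 = 7+9+8 = 24 ⇒ 24 weeks.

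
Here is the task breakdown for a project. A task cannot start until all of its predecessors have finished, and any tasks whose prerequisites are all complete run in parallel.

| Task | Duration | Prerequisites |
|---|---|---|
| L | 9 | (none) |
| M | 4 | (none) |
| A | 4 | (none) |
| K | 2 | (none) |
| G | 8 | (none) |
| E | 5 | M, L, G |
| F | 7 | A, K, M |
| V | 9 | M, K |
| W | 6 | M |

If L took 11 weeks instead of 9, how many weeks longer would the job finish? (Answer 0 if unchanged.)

2

Critical path before the change: L→E = 9+5 = 14 giving 14 weeks.
Since L is critical, the +2 change carries straight to that chain (now 16 weeks).
That remains the longest chain; total 16 weeks.
Change in finish: 16 − 14 = +2 weeks.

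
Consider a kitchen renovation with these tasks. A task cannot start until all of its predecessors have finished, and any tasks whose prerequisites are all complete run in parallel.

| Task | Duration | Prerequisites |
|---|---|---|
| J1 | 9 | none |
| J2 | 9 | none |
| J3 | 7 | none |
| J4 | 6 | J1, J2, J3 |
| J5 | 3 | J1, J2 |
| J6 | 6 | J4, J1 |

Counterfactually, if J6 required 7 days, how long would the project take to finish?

Actual critical path: J1→J4→J6 = 9+6+6 = 21 ⇒ 21 days.
J6 lies on that path, so at 7 days the path becomes 22 days.
No other chain overtakes it, so the finish is 22 days.

22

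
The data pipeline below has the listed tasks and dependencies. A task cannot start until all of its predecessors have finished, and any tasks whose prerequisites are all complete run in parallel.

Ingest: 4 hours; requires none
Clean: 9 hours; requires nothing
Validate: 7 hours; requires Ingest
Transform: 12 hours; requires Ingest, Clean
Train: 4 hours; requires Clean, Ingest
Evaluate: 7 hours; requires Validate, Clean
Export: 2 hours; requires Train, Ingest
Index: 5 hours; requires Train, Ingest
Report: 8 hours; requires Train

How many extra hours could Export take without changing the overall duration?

Critical path: Clean→Transform = 9+12 = 21, so the finish is 21 hours.
Export finishes as early as 15 and must finish by 21.
Slack of Export = 19 − 13 = 6 hours.

6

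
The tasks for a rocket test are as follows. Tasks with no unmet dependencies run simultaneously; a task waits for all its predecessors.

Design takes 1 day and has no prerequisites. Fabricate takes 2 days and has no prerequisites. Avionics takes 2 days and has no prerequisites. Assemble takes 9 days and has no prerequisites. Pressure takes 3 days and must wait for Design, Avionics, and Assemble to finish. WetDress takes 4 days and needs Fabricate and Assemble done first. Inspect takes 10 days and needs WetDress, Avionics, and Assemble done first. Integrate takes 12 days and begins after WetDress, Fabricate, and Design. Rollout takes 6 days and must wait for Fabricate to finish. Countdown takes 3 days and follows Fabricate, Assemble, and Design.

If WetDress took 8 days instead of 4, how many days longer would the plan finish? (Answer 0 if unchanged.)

4

Critical path before the change: Assemble→WetDress→Integrate = 9+4+12 = 25 giving 25 days.
Since WetDress is critical, the +4 change carries straight to that chain (now 29 days).
That remains the longest chain; total 29 days.
Change in finish: 29 − 25 = +4 days.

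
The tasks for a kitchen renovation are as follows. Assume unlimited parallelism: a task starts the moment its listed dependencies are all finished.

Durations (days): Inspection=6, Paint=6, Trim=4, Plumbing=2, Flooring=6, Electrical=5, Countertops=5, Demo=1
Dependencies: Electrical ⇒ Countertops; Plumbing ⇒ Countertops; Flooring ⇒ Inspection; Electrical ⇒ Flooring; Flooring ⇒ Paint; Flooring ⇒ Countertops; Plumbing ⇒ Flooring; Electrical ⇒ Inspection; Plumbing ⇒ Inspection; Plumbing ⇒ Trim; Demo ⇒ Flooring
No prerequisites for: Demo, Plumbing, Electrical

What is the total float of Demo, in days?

4

Electrical→Flooring→Paint = 5+6+6 = 17 sets the makespan at 17 days.
The longest chain containing Demo totals 13 days.
Slack of Demo = 4 − 0 = 4 days.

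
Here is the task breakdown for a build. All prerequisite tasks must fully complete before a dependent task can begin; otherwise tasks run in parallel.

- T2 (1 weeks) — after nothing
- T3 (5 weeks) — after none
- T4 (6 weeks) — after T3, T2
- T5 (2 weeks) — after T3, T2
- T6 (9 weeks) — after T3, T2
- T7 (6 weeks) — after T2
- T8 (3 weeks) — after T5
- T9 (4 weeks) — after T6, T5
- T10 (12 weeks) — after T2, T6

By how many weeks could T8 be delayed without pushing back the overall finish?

The longest chain is T3→T6→T10 = 5+9+12 = 26; overall finish 26 weeks.
Longest path through T8: 10 weeks (earliest finish 10, latest finish 26).
Float = 26 − 10 = 16.

16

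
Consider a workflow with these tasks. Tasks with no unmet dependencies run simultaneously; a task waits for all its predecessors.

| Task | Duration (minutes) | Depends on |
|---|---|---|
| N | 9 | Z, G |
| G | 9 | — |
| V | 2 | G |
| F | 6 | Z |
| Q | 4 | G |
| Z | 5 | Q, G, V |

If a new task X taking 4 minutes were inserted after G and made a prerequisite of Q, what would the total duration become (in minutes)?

Originally the schedule takes 27 minutes.
With X inserted, Q now waits for max(G, X).
New critical path: G→X→Q→Z→N = 9+4+4+5+9 = 31 ⇒ 31 minutes.

31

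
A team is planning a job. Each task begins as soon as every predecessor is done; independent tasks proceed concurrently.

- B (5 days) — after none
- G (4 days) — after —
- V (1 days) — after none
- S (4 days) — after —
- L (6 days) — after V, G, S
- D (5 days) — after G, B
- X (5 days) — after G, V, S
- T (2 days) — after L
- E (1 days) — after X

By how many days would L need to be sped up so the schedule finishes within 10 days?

Current finish: 12 days; target: 10.
L is on every critical path, so each day cut from L cuts the finish by one (this holds down to a finish of 10).
Need 12 − 10 = 2 days off L → L becomes 4 days, finish becomes 10.

2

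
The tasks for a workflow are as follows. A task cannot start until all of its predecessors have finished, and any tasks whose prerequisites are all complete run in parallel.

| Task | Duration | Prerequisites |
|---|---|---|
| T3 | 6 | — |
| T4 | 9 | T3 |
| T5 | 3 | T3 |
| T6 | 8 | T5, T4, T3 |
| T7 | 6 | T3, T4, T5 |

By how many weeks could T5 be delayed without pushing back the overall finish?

The longest chain is T3→T4→T6 = 6+9+8 = 23; overall finish 23 weeks.
The longest chain containing T5 totals 17 weeks.
Float = 23 − 17 = 6.

6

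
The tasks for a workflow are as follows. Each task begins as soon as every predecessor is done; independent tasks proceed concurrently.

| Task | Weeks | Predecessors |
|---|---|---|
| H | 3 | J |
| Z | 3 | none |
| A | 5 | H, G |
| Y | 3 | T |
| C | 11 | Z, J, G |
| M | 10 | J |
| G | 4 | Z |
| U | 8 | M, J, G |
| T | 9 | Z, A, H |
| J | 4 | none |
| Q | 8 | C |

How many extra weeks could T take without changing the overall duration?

2

Z→G→C→Q = 3+4+11+8 = 26 sets the makespan at 26 weeks.
Longest path through T: 24 weeks (earliest finish 21, latest finish 23).
So T can slip 23 − 21 = 2 weeks.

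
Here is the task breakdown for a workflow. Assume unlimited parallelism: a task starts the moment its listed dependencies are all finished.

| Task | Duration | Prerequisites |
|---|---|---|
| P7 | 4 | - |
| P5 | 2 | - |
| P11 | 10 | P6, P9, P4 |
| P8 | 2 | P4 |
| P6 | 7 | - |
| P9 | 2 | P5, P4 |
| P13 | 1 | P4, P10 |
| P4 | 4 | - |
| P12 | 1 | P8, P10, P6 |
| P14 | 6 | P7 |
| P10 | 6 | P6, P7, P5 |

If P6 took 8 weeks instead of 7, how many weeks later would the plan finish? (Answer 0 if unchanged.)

Critical path before the change: P6→P11 = 7+10 = 17 giving 17 weeks.
P6 is on the critical path; changing it to 8 makes that path 18 weeks.
No other chain overtakes it, so the finish is 18 weeks.
Change in finish: 18 − 17 = +1 weeks.

1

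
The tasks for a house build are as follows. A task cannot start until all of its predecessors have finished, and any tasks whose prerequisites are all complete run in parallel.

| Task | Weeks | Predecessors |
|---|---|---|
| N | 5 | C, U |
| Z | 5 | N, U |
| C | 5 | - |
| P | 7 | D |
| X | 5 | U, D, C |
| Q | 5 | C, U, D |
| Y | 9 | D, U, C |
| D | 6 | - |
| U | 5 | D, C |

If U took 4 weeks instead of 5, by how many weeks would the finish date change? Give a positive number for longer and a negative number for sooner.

The binding path is D→U→N→Z = 6+5+5+5 = 21; finish at 21 weeks.
U is on the critical path; changing it to 4 makes that path 20 weeks.
The critical path is still D→U→N→Z; finish is now 20 weeks.
Change in finish: 20 − 21 = -1 weeks.

-1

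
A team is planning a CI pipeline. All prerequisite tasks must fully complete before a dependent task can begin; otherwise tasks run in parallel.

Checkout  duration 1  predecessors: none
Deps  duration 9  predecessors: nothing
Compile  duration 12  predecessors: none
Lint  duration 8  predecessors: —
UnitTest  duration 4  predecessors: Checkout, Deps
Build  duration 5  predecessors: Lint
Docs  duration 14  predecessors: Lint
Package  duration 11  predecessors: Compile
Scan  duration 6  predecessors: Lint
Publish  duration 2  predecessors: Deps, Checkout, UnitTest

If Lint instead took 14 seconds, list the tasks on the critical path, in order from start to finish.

Actual critical path: Compile→Package = 12+11 = 23 ⇒ 23 seconds.
Lint has 1 second of float (longest path through it is 22).
New critical path: Lint→Docs = 14+14 = 28 ⇒ 28 seconds.

Lint, Docs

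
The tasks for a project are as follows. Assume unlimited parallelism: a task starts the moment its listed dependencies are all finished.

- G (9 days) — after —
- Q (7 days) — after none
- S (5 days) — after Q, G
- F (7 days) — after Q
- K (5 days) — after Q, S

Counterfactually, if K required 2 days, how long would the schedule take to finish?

Critical path before the change: G→S→K = 9+5+5 = 19 giving 19 days.
Since K is critical, the -3 change carries straight to that chain (now 16 days).
That remains the longest chain; total 16 days.

16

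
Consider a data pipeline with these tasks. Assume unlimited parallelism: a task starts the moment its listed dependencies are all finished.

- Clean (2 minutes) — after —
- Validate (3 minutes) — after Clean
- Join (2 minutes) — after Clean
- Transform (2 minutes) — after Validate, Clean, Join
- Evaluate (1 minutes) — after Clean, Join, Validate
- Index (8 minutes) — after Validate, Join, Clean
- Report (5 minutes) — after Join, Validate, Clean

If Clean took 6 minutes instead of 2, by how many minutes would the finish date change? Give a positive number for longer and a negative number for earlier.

4

As given, the longest chain is Clean→Validate→Index = 2+3+8 = 13, so the finish is 13 minutes.
Since Clean is critical, the +4 change carries straight to that chain (now 17 minutes).
The critical path is still Clean→Validate→Index; finish is now 17 minutes.
Change in finish: 17 − 13 = +4 minutes.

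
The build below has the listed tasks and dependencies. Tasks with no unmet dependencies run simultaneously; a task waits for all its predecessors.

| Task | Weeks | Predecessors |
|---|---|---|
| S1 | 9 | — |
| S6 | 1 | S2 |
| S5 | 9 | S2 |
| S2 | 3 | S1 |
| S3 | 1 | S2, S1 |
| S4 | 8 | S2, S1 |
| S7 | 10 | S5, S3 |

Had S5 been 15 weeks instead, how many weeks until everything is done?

37

The binding path is S1→S2→S5→S7 = 9+3+9+10 = 31; finish at 31 weeks.
Since S5 is critical, the +6 change carries straight to that chain (now 37 weeks).
That remains the longest chain; total 37 weeks.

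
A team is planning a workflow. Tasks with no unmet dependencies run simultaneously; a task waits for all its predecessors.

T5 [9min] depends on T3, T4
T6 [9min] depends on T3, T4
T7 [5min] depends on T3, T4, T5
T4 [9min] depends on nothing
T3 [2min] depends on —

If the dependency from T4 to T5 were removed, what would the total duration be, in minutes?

18

With the dependency in place, T4→T5→T7 = 9+9+5 = 23 sets the finish at 23 minutes.
Without T4→T5, T5's earliest start moves from 9 to 2.
The longest chain is now T4→T6 = 9+9 = 18, so the schedule takes 18 minutes.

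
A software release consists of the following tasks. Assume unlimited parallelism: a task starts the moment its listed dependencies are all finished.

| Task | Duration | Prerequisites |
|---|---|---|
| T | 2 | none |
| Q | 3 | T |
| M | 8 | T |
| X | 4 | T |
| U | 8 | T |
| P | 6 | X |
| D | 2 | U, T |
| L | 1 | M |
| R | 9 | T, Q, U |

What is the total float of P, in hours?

Critical path: T→U→R = 2+8+9 = 19, so the finish is 19 hours.
The longest chain containing P totals 12 hours.
Float = 19 − 12 = 7.

7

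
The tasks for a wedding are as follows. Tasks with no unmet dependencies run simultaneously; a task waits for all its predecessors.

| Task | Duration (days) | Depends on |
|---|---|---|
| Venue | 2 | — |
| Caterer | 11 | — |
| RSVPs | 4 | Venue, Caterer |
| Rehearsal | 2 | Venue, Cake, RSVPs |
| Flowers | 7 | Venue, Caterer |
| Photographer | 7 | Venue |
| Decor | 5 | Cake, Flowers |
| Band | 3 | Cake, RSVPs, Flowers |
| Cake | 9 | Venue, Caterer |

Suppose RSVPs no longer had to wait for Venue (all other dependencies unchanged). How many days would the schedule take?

Original critical path: Caterer→Cake→Decor = 11+9+5 = 25 ⇒ 25 days.
Dropping Venue→RSVPs doesn't change RSVPs's earliest start (11); another predecessor still binds.
After: Caterer→Cake→Decor = 11+9+5 = 25 → 25 days.

25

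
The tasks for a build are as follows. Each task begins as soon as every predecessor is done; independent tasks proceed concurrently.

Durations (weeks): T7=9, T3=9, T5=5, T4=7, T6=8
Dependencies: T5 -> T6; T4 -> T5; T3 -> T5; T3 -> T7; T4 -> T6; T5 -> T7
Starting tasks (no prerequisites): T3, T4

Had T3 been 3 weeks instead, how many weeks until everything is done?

The binding path is T3→T5→T7 = 9+5+9 = 23; finish at 23 weeks.
T3 lies on that path, so at 3 weeks the path becomes 17 weeks.
New critical path: T4→T5→T7 = 7+5+9 = 21 ⇒ 21 weeks.

21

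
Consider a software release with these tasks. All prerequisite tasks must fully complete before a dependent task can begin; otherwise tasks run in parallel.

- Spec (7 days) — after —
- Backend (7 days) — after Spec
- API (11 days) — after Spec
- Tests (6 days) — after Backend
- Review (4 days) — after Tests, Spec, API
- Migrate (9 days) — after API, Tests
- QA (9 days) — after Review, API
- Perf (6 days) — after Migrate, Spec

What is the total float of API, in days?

Critical path: Spec→Backend→Tests→Migrate→Perf = 7+7+6+9+6 = 35, so the finish is 35 days.
The longest chain containing API totals 33 days.
Float = 35 − 33 = 2.

2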